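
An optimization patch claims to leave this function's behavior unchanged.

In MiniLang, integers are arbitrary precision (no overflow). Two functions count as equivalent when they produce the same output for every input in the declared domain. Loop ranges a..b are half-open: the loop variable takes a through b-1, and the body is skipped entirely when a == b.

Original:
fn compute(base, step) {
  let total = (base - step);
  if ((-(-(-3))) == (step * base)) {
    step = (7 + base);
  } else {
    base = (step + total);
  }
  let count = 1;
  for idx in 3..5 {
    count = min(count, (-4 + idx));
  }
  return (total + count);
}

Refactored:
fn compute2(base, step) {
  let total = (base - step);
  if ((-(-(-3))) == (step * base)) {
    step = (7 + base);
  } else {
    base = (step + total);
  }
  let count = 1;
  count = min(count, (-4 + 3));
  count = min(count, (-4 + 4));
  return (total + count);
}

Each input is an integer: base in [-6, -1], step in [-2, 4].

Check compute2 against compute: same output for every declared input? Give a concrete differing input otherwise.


Equivalent — the differences include loop structure differs, and constant usage differs, and local variable names differ, and min/max/abs usage differs, and arithmetic usage differs, yet no declared input distinguishes the two.
One worked example (base=-2, step=1) — compute: total := -3 | ((-(-(-3))) == (step * base)): false | base := -2 | count := 1 | iter idx=3: | count := -1 | iter idx=4: | count := -1 | result -4; compute2: total := -3 | ((-(-(-3))) == (step * base)): false | base := -2 | count := 1 | count := -1 | count := -1 | result -4; agreement on -4.
An exhaustive pass over the 42 declared inputs shows identical outputs.
verdict: equivalent


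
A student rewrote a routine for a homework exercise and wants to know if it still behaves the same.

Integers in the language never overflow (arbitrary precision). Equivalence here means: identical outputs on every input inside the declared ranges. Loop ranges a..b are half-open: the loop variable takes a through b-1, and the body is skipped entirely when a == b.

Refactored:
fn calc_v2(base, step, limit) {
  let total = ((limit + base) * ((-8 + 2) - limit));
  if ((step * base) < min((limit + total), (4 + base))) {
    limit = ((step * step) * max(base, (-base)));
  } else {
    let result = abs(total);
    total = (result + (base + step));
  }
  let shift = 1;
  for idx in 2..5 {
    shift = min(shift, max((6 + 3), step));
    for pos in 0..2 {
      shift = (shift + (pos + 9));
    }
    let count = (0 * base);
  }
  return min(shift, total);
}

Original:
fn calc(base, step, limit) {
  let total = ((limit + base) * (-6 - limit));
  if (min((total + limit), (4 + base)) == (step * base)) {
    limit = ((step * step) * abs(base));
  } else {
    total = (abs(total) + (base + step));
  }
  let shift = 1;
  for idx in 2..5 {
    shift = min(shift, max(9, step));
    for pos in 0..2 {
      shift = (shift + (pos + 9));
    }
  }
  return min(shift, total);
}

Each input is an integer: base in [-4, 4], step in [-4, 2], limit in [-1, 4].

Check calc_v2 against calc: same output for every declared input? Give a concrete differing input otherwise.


These are not equivalent — on base=-4, step=0, limit=-1 the outputs split (25 vs 21).
calc: total = 25; (min((total + limit), (4 + base)) == (step * base)) -> true; limit = 0; shift = 1; [idx=2]; shift = 1; [pos=0]; shift = 10; [pos=1]; shift = 20; [idx=3]; shift = 9; [pos=0]; shift = 18; [pos=1]; shift = 28; [idx=4]; shift = 9; [pos=0]; shift = 18; [pos=1]; shift = 28; return 25
calc_v2: total = 25; ((step * base) < min((limit + total), (4 + base))) -> false; result = 25; total = 21; shift = 1; [idx=2]; shift = 1; [pos=0]; shift = 10; [pos=1]; shift = 20; count = 0; [idx=3]; shift = 9; [pos=0]; shift = 18; [pos=1]; shift = 28; count = 0; [idx=4]; shift = 9; [pos=0]; shift = 18; [pos=1]; shift = 28; count = 0; return 21
verdict: not equivalent; witness: base=-4, step=0, limit=-1


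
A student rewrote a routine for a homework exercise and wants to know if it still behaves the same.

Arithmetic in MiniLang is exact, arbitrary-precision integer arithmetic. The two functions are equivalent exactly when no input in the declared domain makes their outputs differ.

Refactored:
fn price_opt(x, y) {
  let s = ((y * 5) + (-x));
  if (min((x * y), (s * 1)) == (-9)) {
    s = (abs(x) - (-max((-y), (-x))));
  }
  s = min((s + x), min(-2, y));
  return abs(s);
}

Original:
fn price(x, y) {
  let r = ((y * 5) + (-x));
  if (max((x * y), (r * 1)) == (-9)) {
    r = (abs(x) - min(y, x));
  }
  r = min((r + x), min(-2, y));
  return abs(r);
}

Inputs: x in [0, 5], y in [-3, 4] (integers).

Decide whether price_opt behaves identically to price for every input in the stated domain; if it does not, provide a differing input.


Try x=3, y=-3.
price: r becomes -18; next (max((x * y), (r * 1)) == (-9)) evaluates to true; next r becomes 6; next r becomes -3; next final value 3
price_opt: s becomes -18; next (min((x * y), (s * 1)) == (-9)) evaluates to false; next s becomes -15; next final value 15
3 and 15 differ, so these are not the same function on this domain.
verdict: not equivalent; witness: x=3, y=-3


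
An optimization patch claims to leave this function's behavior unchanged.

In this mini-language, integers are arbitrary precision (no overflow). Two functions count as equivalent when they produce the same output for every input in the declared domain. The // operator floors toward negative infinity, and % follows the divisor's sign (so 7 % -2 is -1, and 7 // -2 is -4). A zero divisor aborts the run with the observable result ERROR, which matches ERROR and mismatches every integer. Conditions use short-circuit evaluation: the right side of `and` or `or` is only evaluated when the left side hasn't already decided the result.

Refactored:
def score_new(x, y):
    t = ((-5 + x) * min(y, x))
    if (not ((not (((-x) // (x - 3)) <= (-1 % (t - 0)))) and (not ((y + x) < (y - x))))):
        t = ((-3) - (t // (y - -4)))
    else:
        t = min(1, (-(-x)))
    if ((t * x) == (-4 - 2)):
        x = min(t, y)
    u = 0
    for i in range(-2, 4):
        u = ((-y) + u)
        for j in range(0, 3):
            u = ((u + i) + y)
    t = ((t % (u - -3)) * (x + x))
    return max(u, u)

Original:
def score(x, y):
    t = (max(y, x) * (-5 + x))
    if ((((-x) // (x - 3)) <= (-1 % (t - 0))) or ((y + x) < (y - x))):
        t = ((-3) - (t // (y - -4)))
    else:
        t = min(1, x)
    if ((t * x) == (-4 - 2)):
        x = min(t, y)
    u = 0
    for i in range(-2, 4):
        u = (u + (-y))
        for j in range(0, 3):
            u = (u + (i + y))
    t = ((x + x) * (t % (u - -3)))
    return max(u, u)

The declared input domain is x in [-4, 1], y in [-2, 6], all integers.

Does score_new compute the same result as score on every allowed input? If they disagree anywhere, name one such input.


There is a counterexample at x=-4, y=0: ERROR on one side, 9 on the other.
score: t = 0; division by zero -> ERROR
score_new: t = 36; (not ((not (((-x) // (x - 3)) <= (-1 % (t - 0)))) and (not ((y + x) < (y - x))))) -> true; t = -12; ((t * x) == (-4 - 2)) -> false; u = 0; [i=-2]; u = 0; [j=0]; u = -2; [j=1]; u = -4; [j=2]; u = -6; [i=-1]; u = -6; [j=0]; u = -7; [j=1]; u = -8; [j=2]; u = -9; [i=0]; u = -9; [j=0]; u = -9; [j=1]; u = -9; [j=2]; u = -9; [i=1]; u = -9; [j=0]; u = -8; [j=1]; u = -7; [j=2]; u = -6; [i=2]; u = -6; [j=0]; u = -4; [j=1]; u = -2; [j=2]; u = 0; [i=3]; u = 0; [j=0]; u = 3; [j=1]; u = 6; [j=2]; u = 9; t = 0; return 9
verdict: not equivalent; witness: x=-4, y=0


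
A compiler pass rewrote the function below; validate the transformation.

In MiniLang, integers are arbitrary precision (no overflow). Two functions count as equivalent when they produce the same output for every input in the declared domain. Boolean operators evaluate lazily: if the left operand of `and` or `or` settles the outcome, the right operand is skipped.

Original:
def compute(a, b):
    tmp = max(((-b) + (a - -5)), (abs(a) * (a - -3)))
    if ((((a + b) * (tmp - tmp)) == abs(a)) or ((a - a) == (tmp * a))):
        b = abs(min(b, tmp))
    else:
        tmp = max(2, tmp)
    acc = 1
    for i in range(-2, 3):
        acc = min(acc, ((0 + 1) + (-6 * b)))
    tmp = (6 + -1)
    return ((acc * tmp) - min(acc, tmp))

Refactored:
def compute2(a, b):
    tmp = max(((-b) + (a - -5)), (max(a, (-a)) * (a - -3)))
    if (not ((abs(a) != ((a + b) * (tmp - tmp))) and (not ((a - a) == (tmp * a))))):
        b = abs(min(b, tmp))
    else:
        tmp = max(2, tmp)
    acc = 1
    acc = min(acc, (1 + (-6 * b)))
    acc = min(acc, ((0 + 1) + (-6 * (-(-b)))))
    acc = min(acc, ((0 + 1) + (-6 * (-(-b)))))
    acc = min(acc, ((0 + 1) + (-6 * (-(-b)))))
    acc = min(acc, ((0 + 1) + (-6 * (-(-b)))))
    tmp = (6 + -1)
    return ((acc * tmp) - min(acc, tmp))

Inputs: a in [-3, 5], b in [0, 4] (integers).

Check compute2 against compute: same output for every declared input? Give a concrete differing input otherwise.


Reading the diff, among the changes: comparison usage differs; also arithmetic usage differs; also statement counts differ; also constant usage differs; also boolean connective usage differs; also min/max/abs usage differs; also loop structure differs; also local variable names differ.
As a probe, take a=3, b=0: compute runs tmp=18, then ((((a + b) * (tmp - tmp)) == abs(a)) or ((a - a) == (tmp * a))) is false, then tmp=18, then acc=1, then (i=-2), then acc=1, then (i=-1), then acc=1, then (i=0), then acc=1, then (i=1), then acc=1, then (i=2), then acc=1, then tmp=5, then returns 4; compute2 runs tmp=18, then (not ((abs(a) != ((a + b) * (tmp - tmp))) and (not ((a - a) == (tmp * a))))) is false, then tmp=18, then acc=1, then acc=1, then acc=1, then acc=1, then acc=1, then acc=1, then tmp=5, then returns 4; both end at 4.
Every one of the 45 inputs gives matching results.
verdict: equivalent


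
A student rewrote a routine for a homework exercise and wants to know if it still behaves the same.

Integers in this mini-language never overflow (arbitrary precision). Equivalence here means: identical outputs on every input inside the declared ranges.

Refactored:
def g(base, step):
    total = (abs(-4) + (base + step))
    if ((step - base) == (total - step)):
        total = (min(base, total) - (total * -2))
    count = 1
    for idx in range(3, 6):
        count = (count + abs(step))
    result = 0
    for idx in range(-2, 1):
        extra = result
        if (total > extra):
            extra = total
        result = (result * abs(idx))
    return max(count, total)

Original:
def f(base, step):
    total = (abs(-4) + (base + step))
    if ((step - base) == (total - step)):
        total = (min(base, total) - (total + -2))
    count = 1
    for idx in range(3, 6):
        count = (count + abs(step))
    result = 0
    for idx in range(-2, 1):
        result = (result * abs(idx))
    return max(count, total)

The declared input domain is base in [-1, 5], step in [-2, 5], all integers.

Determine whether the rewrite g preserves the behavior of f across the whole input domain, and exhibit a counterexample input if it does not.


Run the pair on base=-1, step=2.
f: total becomes 5; next ((step - base) == (total - step)) evaluates to true; next total becomes -4; next count becomes 1; next at idx=3:; next count becomes 3; next at idx=4:; next count becomes 5; next at idx=5:; next count becomes 7; next result becomes 0; next at idx=-2:; next result becomes 0; next at idx=-1:; next result becomes 0; next at idx=0:; next result becomes 0; next final value 7
g: total becomes 5; next ((step - base) == (total - step)) evaluates to true; next total becomes 9; next count becomes 1; next at idx=3:; next count becomes 3; next at idx=4:; next count becomes 5; next at idx=5:; next count becomes 7; next result becomes 0; next at idx=-2:; next extra becomes 0; next (total > extra) evaluates to true; next extra becomes 9; next result becomes 0; next at idx=-1:; next extra becomes 0; next (total > extra) evaluates to true; next extra becomes 9; next result becomes 0; next at idx=0:; next extra becomes 0; next (total > extra) evaluates to true; next extra becomes 9; next result becomes 0; next final value 9
7 and 9 differ, so these are not the same function on this domain.
verdict: not equivalent; witness: base=-1, step=2


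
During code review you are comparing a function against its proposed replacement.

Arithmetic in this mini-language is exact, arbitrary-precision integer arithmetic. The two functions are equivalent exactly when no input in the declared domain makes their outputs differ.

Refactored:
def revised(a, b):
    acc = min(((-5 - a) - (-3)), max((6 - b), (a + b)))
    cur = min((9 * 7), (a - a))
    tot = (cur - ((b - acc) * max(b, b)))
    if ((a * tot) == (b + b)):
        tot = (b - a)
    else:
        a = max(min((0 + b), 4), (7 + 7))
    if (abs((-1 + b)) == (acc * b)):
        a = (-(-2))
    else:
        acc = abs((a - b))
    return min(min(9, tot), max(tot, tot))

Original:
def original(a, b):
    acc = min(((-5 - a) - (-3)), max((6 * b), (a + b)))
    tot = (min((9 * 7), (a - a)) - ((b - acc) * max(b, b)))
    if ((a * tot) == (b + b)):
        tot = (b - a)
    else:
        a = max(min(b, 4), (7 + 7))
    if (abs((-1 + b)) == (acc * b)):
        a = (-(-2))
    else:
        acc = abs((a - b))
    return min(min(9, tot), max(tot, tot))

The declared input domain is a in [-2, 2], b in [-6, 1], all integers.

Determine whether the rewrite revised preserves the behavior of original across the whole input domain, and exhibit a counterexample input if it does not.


Take a=-2, b=-6.
original: acc = -8; tot = 12; ((a * tot) == (b + b)) -> false; a = 14; (abs((-1 + b)) == (acc * b)) -> false; acc = 20; return 9
revised: acc = 0; cur = 0; tot = -36; ((a * tot) == (b + b)) -> false; a = 14; (abs((-1 + b)) == (acc * b)) -> false; acc = 20; return -36
9 != -36, so the rewrite changes behavior.
verdict: not equivalent; witness: a=-2, b=-6


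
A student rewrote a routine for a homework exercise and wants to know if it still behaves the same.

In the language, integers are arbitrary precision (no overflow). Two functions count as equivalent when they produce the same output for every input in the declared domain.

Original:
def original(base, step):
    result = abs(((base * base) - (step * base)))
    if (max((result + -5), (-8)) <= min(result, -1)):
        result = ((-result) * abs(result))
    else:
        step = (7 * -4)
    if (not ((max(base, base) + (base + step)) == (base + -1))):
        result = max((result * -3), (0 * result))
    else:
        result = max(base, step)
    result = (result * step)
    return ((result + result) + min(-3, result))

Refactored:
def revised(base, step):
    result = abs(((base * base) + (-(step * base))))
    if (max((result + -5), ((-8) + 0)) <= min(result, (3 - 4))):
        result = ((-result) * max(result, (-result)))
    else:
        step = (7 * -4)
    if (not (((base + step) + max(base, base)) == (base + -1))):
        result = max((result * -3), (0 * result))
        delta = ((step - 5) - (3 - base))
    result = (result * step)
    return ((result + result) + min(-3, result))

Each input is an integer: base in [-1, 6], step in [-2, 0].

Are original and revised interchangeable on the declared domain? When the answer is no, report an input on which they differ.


These are not equivalent — on base=1, step=-2 the outputs split (-7 vs 33).
original: result=3, then (max((result + -5), (-8)) <= min(result, -1)) is true, then result=-9, then (not ((max(base, base) + (base + step)) == (base + -1))) is false, then result=1, then result=-2, then returns -7
revised: result=3, then (max((result + -5), ((-8) + 0)) <= min(result, (3 - 4))) is true, then result=-9, then (not (((base + step) + max(base, base)) == (base + -1))) is false, then result=18, then returns 33
verdict: not equivalent; witness: base=1, step=-2


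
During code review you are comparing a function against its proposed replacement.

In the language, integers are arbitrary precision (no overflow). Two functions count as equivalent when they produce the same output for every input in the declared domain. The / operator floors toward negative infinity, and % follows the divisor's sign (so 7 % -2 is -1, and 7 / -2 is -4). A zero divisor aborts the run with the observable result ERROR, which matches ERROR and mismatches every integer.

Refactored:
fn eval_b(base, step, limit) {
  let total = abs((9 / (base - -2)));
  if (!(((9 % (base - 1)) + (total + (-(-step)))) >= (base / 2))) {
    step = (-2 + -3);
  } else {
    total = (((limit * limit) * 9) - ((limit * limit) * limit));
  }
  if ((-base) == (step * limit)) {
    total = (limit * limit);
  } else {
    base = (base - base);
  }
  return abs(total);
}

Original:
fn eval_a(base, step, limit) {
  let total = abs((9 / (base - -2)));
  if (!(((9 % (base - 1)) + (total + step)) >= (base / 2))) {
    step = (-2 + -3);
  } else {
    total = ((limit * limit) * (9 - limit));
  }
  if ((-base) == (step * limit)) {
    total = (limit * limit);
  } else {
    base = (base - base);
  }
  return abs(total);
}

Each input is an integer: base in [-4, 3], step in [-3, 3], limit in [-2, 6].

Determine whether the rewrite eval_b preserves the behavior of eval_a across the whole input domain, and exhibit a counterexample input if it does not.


The two are interchangeable: arithmetic usage differs, and every declared input agrees.
Tracing base=-2, step=-1, limit=4: eval_a: a zero divisor aborts: ERROR | eval_b: a zero divisor aborts: ERROR — matching result ERROR.
Every one of the 504 inputs gives matching results.
verdict: equivalent


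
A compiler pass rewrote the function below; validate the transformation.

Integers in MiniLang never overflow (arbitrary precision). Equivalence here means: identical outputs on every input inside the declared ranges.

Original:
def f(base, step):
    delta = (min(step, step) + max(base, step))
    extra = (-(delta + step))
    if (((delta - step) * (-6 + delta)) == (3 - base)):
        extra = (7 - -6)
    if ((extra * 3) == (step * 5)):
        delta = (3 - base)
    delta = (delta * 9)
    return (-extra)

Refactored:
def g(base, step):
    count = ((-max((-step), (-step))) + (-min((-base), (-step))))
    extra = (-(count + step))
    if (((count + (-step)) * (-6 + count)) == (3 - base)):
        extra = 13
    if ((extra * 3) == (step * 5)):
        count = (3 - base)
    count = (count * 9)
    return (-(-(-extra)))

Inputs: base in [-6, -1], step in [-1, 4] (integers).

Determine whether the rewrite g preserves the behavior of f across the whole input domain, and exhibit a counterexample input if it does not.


Differences: local variable names differ, and constant usage differs, and arithmetic usage differs — yet all 36 inputs agree.
verdict: equivalent


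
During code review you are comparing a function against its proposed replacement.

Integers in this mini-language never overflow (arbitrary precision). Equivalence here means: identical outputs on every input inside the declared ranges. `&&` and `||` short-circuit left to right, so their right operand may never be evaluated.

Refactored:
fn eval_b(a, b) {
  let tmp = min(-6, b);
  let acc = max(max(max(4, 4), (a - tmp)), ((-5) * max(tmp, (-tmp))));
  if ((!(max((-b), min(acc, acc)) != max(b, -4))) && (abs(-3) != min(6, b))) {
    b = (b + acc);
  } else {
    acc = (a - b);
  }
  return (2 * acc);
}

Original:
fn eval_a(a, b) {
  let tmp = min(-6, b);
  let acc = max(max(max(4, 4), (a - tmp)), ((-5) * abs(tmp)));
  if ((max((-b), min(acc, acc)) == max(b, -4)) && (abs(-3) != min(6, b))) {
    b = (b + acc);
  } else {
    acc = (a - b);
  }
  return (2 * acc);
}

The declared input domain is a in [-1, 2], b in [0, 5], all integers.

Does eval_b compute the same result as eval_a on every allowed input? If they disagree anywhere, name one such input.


Reading the diff, among the changes: comparison usage differs; also boolean connective usage differs; also min/max/abs usage differs.
Spot check at a=0, b=1 — eval_a: tmp becomes -6; next acc becomes 6; next ((max((-b), min(acc, acc)) == max(b, -4)) && (abs(-3) != min(6, b))) evaluates to false; next acc becomes -1; next final value -2. eval_b: tmp becomes -6; next acc becomes 6; next ((!(max((-b), min(acc, acc)) != max(b, -4))) && (abs(-3) != min(6, b))) evaluates to false; next acc becomes -1; next final value -2. Both give -2.
Across all 24 domain points the two functions coincide.
verdict: equivalent


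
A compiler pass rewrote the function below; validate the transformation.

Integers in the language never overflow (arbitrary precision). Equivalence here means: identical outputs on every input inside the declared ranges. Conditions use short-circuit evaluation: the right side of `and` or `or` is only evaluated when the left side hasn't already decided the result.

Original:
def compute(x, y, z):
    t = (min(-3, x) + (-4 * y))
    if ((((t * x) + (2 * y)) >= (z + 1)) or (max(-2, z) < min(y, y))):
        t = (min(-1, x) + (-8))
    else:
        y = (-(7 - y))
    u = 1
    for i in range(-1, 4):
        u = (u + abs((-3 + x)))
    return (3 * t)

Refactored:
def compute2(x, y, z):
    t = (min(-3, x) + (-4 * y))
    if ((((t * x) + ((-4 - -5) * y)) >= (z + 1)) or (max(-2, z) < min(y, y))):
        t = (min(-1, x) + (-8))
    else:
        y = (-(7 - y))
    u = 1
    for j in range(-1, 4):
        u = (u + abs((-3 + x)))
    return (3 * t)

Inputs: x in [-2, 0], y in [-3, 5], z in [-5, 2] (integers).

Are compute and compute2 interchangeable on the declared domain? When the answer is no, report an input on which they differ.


Run the pair on x=0, y=-3, z=-5.
compute: t := 9 | ((((t * x) + (2 * y)) >= (z + 1)) or (max(-2, z) < min(y, y))): false | y := -10 | u := 1 | iter i=-1: | u := 4 | iter i=0: | u := 7 | iter i=1: | u := 10 | iter i=2: | u := 13 | iter i=3: | u := 16 | result 27
compute2: t := 9 | ((((t * x) + ((-4 - -5) * y)) >= (z + 1)) or (max(-2, z) < min(y, y))): true | t := -9 | u := 1 | iter j=-1: | u := 4 | iter j=0: | u := 7 | iter j=1: | u := 10 | iter j=2: | u := 13 | iter j=3: | u := 16 | result -27
27 and -27 differ, so these are not the same function on this domain.
verdict: not equivalent; witness: x=0, y=-3, z=-5


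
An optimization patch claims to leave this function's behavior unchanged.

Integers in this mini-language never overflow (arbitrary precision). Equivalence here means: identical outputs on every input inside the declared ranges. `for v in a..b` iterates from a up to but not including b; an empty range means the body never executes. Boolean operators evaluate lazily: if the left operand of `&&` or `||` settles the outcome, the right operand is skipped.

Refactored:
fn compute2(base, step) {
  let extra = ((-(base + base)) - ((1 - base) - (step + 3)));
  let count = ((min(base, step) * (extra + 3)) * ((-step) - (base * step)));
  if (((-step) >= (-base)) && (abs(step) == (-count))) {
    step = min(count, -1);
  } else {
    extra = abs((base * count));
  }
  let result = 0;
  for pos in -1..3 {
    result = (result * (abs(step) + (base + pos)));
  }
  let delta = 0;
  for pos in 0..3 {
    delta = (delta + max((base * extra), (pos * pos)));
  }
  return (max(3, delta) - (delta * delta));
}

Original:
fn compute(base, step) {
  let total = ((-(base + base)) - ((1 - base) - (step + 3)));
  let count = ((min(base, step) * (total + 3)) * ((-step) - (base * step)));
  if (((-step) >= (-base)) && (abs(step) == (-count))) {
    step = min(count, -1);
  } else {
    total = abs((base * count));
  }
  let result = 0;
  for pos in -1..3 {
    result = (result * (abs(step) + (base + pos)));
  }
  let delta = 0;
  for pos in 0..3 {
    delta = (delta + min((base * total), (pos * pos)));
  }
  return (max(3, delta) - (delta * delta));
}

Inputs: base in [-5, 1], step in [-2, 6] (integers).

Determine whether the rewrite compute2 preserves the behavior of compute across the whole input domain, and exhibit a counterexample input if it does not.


These are not equivalent — on base=-5, step=-2 the outputs split (-575999997 vs -20).
compute: total = 5; count = 320; (((-step) >= (-base)) && (abs(step) == (-count))) -> false; total = 1600; result = 0; [pos=-1]; result = 0; [pos=0]; result = 0; [pos=1]; result = 0; [pos=2]; result = 0; delta = 0; [pos=0]; delta = -8000; [pos=1]; delta = -16000; [pos=2]; delta = -24000; return -575999997
compute2: extra = 5; count = 320; (((-step) >= (-base)) && (abs(step) == (-count))) -> false; extra = 1600; result = 0; [pos=-1]; result = 0; [pos=0]; result = 0; [pos=1]; result = 0; [pos=2]; result = 0; delta = 0; [pos=0]; delta = 0; [pos=1]; delta = 1; [pos=2]; delta = 5; return -20
verdict: not equivalent; witness: base=-5, step=-2


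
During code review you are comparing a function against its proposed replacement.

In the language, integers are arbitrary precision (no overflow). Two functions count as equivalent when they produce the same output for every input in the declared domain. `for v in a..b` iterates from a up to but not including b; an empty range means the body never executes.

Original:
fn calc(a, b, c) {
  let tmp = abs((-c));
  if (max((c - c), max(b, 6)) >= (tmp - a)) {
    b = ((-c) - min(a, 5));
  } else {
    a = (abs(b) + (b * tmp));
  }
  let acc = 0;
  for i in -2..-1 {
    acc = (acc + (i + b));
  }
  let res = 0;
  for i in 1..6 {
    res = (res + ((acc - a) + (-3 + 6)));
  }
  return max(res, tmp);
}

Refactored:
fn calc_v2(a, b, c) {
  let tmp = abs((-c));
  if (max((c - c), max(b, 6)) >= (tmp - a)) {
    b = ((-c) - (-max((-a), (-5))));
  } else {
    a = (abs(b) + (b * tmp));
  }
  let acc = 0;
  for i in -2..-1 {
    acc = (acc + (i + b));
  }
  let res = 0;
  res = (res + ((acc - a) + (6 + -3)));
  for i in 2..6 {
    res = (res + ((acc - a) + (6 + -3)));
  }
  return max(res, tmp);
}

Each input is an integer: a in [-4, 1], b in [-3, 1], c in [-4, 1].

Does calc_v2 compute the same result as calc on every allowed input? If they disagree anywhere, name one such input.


Reading the diff, among the changes: min/max/abs usage differs, and arithmetic usage differs, and loop structure differs, and statement counts differ, and constant usage differs.
Tracing a=-2, b=-1, c=1: calc: tmp=1, then (max((c - c), max(b, 6)) >= (tmp - a)) is true, then b=1, then acc=0, then (i=-2), then acc=-1, then res=0, then (i=1), then res=4, then (i=2), then res=8, then (i=3), then res=12, then (i=4), then res=16, then (i=5), then res=20, then returns 20 | calc_v2: tmp=1, then (max((c - c), max(b, 6)) >= (tmp - a)) is true, then b=1, then acc=0, then (i=-2), then acc=-1, then res=0, then res=4, then (i=2), then res=8, then (i=3), then res=12, then (i=4), then res=16, then (i=5), then res=20, then returns 20 — matching result 20.
Every one of the 180 inputs gives matching results.
verdict: equivalent


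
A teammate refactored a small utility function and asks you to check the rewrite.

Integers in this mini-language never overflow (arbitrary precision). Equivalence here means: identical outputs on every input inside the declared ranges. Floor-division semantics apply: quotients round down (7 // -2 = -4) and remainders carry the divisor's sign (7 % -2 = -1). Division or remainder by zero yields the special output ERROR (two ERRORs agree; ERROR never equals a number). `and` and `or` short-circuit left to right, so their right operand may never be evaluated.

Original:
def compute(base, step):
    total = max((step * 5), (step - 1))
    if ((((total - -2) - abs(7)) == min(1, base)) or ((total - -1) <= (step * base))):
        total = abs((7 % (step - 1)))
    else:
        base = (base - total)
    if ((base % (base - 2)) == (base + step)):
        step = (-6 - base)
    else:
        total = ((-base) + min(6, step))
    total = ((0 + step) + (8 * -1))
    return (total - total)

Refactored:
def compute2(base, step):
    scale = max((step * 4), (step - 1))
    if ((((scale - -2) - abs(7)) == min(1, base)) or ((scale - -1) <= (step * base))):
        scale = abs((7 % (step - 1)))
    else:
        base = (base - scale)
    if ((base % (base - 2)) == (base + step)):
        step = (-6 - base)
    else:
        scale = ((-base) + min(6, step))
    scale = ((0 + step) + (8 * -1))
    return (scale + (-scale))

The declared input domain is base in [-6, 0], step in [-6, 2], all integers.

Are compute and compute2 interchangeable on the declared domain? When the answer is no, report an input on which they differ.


The rewrite breaks on base=-1, step=1, where the results are 0 and ERROR.
compute: total = 5; ((((total - -2) - abs(7)) == min(1, base)) or ((total - -1) <= (step * base))) -> false; base = -6; ((base % (base - 2)) == (base + step)) -> false; total = 7; total = -7; return 0
compute2: scale = 4; ((((scale - -2) - abs(7)) == min(1, base)) or ((scale - -1) <= (step * base))) -> true; division by zero -> ERROR
verdict: not equivalent; witness: base=-1, step=1


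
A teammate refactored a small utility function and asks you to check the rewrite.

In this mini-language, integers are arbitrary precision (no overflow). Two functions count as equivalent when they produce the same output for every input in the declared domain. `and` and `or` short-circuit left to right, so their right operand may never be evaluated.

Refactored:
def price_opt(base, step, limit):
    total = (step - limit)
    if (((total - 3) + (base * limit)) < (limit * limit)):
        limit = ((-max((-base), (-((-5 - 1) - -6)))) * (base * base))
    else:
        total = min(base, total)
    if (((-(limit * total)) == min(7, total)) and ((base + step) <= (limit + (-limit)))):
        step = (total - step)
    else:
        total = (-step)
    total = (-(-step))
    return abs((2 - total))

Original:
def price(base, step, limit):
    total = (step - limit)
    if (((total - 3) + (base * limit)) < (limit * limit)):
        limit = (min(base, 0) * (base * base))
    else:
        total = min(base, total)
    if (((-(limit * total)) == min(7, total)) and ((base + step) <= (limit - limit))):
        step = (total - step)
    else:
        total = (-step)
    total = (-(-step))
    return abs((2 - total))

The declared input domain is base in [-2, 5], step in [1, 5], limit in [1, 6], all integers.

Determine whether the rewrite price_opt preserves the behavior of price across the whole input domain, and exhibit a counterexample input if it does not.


Comparing the listings, the differences include: arithmetic usage differs; also constant usage differs; also min/max/abs usage differs.
One worked example (base=2, step=2, limit=1) — price: total=1, then (((total - 3) + (base * limit)) < (limit * limit)) is true, then limit=0, then (((-(limit * total)) == min(7, total)) and ((base + step) <= (limit - limit))) is false, then total=-2, then total=2, then returns 0; price_opt: total=1, then (((total - 3) + (base * limit)) < (limit * limit)) is true, then limit=0, then (((-(limit * total)) == min(7, total)) and ((base + step) <= (limit + (-limit)))) is false, then total=-2, then total=2, then returns 0; agreement on 0.
An exhaustive pass over the 240 declared inputs shows identical outputs.
verdict: equivalent


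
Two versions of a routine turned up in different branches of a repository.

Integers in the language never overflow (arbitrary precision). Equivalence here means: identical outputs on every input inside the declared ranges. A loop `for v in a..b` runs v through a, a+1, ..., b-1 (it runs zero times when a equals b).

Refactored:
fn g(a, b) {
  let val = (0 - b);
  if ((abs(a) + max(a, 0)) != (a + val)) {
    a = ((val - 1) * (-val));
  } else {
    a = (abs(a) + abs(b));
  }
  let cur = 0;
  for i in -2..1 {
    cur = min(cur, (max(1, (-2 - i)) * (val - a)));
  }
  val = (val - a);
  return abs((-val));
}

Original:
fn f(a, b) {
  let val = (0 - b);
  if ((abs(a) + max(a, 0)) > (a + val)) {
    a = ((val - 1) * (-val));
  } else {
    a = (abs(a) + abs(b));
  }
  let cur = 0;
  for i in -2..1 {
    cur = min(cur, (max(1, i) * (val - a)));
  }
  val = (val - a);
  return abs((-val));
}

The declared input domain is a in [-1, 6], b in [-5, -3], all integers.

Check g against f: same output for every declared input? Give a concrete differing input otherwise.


Evaluate both at a=-1, b=-5.
f: val=5, then ((abs(a) + max(a, 0)) > (a + val)) is false, then a=6, then cur=0, then (i=-2), then cur=-1, then (i=-1), then cur=-1, then (i=0), then cur=-1, then val=-1, then returns 1
g: val=5, then ((abs(a) + max(a, 0)) != (a + val)) is true, then a=-20, then cur=0, then (i=-2), then cur=0, then (i=-1), then cur=0, then (i=0), then cur=0, then val=25, then returns 25
1 against 25: the behavior changed.
verdict: not equivalent; witness: a=-1, b=-5


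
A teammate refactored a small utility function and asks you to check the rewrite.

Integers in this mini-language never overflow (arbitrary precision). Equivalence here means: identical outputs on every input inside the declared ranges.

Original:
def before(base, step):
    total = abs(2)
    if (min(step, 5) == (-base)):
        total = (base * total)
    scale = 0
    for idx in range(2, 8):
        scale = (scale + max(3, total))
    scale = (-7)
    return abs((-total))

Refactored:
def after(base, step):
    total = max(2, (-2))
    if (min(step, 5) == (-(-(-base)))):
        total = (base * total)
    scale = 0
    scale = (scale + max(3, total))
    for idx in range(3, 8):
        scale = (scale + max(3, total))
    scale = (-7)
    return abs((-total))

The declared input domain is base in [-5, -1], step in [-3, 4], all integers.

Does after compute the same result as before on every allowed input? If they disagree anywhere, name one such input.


Equivalent — the differences include constant usage differs; and min/max/abs usage differs; and loop structure differs; and statement counts differ; and arithmetic usage differs, yet no declared input distinguishes the two.
Tracing base=-1, step=2: before: total=2, then (min(step, 5) == (-base)) is false, then scale=0, then (idx=2), then scale=3, then (idx=3), then scale=6, then (idx=4), then scale=9, then (idx=5), then scale=12, then (idx=6), then scale=15, then (idx=7), then scale=18, then scale=-7, then returns 2 | after: total=2, then (min(step, 5) == (-(-(-base)))) is false, then scale=0, then scale=3, then (idx=3), then scale=6, then (idx=4), then scale=9, then (idx=5), then scale=12, then (idx=6), then scale=15, then (idx=7), then scale=18, then scale=-7, then returns 2 — matching result 2.
Sweeping the whole domain (40 inputs) finds no disagreement.
verdict: equivalent


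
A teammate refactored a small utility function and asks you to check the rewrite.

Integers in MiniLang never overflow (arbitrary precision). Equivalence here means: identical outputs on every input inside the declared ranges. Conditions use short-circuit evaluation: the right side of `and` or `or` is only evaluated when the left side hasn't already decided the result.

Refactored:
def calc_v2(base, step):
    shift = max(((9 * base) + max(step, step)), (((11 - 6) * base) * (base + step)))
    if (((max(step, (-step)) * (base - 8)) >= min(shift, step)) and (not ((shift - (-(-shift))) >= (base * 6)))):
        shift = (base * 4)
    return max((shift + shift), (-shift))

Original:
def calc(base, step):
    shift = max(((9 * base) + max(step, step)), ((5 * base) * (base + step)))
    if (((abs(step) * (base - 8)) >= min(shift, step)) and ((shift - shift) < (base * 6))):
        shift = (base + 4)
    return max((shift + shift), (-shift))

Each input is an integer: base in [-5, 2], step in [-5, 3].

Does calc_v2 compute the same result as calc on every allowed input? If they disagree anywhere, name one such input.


There is a counterexample at base=1, step=0: 10 on one side, 8 on the other.
calc: shift := 9 | (((abs(step) * (base - 8)) >= min(shift, step)) and ((shift - shift) < (base * 6))): true | shift := 5 | result 10
calc_v2: shift := 9 | (((max(step, (-step)) * (base - 8)) >= min(shift, step)) and (not ((shift - (-(-shift))) >= (base * 6)))): true | shift := 4 | result 8
verdict: not equivalent; witness: base=1, step=0


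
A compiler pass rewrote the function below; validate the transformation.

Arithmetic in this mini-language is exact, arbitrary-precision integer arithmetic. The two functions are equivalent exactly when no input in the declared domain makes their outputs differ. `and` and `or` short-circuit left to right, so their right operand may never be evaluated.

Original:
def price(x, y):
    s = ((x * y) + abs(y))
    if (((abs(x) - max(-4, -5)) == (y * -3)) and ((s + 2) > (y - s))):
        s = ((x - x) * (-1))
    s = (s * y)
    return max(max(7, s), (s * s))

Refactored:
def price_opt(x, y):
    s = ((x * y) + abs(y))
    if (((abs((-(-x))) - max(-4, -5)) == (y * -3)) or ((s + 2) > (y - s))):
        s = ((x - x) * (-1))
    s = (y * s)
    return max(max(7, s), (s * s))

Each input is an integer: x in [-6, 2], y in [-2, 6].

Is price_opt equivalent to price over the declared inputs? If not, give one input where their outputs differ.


Consider the input x=-6, y=-2.
price: s := 14 | (((abs(x) - max(-4, -5)) == (y * -3)) and ((s + 2) > (y - s))): false | s := -28 | result 784
price_opt: s := 14 | (((abs((-(-x))) - max(-4, -5)) == (y * -3)) or ((s + 2) > (y - s))): true | s := 0 | s := 0 | result 7
784 vs 7 — the two versions disagree here.
verdict: not equivalent; witness: x=-6, y=-2


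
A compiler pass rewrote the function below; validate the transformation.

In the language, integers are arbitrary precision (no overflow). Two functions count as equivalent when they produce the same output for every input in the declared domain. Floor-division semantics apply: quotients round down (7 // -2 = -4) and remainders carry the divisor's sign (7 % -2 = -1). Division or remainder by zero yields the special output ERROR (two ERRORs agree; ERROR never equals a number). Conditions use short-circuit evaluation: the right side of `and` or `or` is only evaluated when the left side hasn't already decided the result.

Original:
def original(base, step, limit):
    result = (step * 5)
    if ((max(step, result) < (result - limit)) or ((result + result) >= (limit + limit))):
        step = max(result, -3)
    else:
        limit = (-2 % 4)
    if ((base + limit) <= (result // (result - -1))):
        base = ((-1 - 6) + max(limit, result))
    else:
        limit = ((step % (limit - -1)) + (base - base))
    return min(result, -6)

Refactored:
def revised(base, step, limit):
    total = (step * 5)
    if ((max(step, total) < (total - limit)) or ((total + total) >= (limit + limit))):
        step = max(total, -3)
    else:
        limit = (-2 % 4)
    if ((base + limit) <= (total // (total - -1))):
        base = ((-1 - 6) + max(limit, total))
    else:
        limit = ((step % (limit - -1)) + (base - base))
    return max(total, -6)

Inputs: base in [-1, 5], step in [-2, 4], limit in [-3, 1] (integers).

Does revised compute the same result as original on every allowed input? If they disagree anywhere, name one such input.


Evaluate both at base=-1, step=-2, limit=-3.
original: result := -10 | ((max(step, result) < (result - limit)) or ((result + result) >= (limit + limit))): false | limit := 2 | ((base + limit) <= (result // (result - -1))): true | base := -5 | result -10
revised: total := -10 | ((max(step, total) < (total - limit)) or ((total + total) >= (limit + limit))): false | limit := 2 | ((base + limit) <= (total // (total - -1))): true | base := -5 | result -6
-10 != -6, so the rewrite changes behavior.
verdict: not equivalent; witness: base=-1, step=-2, limit=-3


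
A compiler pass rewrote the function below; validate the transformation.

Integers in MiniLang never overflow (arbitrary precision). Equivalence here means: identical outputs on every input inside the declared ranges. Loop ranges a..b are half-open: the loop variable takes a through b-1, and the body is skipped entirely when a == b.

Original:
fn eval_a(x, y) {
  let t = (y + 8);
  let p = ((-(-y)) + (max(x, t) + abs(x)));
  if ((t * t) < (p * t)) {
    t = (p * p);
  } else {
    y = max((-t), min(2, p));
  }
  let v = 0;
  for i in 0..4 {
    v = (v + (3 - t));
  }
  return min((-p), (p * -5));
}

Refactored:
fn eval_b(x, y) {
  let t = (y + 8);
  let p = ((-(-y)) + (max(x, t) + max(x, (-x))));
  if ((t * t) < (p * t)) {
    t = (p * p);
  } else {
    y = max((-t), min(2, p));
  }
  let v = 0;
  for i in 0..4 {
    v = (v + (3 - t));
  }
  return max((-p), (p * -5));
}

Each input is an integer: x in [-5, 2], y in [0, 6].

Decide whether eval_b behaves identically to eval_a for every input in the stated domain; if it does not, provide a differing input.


The rewrite breaks on x=-5, y=0, where the results are -65 and -13.
eval_a: t becomes 8; next p becomes 13; next ((t * t) < (p * t)) evaluates to true; next t becomes 169; next v becomes 0; next at i=0:; next v becomes -166; next at i=1:; next v becomes -332; next at i=2:; next v becomes -498; next at i=3:; next v becomes -664; next final value -65
eval_b: t becomes 8; next p becomes 13; next ((t * t) < (p * t)) evaluates to true; next t becomes 169; next v becomes 0; next at i=0:; next v becomes -166; next at i=1:; next v becomes -332; next at i=2:; next v becomes -498; next at i=3:; next v becomes -664; next final value -13
verdict: not equivalent; witness: x=-5, y=0
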